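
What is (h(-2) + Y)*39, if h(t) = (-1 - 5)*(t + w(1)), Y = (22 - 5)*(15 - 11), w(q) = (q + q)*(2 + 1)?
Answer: 1716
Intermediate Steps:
w(q) = 6*q (w(q) = (2*q)*3 = 6*q)
Y = 68 (Y = 17*4 = 68)
h(t) = -36 - 6*t (h(t) = (-1 - 5)*(t + 6*1) = -6*(t + 6) = -6*(6 + t) = -36 - 6*t)
(h(-2) + Y)*39 = ((-36 - 6*(-2)) + 68)*39 = ((-36 + 12) + 68)*39 = (-24 + 68)*39 = 44*39 = 1716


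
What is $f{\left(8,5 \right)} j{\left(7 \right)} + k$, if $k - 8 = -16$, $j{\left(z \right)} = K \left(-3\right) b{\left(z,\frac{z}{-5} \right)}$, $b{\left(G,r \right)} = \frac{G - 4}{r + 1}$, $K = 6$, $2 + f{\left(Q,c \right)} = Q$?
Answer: $802$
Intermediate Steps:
$f{\left(Q,c \right)} = -2 + Q$
$b{\left(G,r \right)} = \frac{-4 + G}{1 + r}$
$j{\left(z \right)} = - \frac{18 \left(-4 + z\right)}{1 - \frac{z}{5}}$ ($j{\left(z \right)} = 6 \left(-3\right) \frac{-4 + z}{1 + \frac{z}{-5}} = - 18 \frac{-4 + z}{1 + z \left(- \frac{1}{5}\right)} = - 18 \frac{-4 + z}{1 - \frac{z}{5}} = - \frac{18 \left(-4 + z\right)}{1 - \frac{z}{5}}$)
$k = -8$ ($k = 8 - 16 = -8$)
$f{\left(8,5 \right)} j{\left(7 \right)} + k = \left(-2 + 8\right) \frac{90 \left(-4 + 7\right)}{-5 + 7} - 8 = 6 \cdot 90 \cdot \frac{1}{2} \cdot 3 - 8 = 6 \cdot 135 - 8 = 810 - 8 = 802$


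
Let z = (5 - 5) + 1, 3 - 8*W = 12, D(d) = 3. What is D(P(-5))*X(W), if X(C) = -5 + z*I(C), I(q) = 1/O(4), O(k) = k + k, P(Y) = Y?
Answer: -117/8 ≈ -14.625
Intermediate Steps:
W = -9/8 (W = 3/8 - 1/8*12 = 3/8 - 3/2 = -9/8 ≈ -1.1250)
O(k) = 2*k
z = 1 (z = 0 + 1 = 1)
I(q) = 1/8 (I(q) = 1/(2*4) = 1/8)
X(C) = -39/8 (X(C) = -5 + 1*(1/8) = -5 + 1/8 = -39/8)
D(P(-5))*X(W) = 3*(-39/8) = -117/8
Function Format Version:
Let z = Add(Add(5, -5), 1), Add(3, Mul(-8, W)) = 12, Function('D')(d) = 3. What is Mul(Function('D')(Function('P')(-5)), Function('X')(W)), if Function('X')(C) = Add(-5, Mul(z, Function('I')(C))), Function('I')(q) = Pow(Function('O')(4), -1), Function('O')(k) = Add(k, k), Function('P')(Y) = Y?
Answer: Rational(-117, 8) ≈ -14.625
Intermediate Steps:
W = Rational(-9, 8) (W = Add(Rational(3, 8), Mul(Rational(-1, 8), 12)) = Add(Rational(3, 8), Rational(-3, 2)) = Rational(-9, 8) ≈ -1.1250)
Function('O')(k) = Mul(2, k)
z = 1 (z = Add(0, 1) = 1)
Function('I')(q) = Rational(1, 8) (Function('I')(q) = Pow(Mul(2, 4), -1) = Pow(8, -1) = Rational(1, 8))
Function('X')(C) = Rational(-39, 8) (Function('X')(C) = Add(-5, Mul(1, Rational(1, 8))) = Add(-5, Rational(1, 8)) = Rational(-39, 8))
Mul(Function('D')(Function('P')(-5)), Function('X')(W)) = Mul(3, Rational(-39, 8)) = Rational(-117, 8)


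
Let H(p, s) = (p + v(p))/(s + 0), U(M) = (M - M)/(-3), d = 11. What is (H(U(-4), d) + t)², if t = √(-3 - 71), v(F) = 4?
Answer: -8938/121 + 8*I*√74/11 ≈ -73.868 + 6.2562*I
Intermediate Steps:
U(M) = 0 (U(M) = 0*(-⅓) = 0)
H(p, s) = (4 + p)/s (H(p, s) = (p + 4)/(s + 0) = (4 + p)/s)
t = I*√74 (t = √(-74) = I*√74 ≈ 8.6023*I)
(H(U(-4), d) + t)² = ((4 + 0)/11 + I*√74)² = ((1/11)*4 + I*√74)² = (4/11 + I*√74)²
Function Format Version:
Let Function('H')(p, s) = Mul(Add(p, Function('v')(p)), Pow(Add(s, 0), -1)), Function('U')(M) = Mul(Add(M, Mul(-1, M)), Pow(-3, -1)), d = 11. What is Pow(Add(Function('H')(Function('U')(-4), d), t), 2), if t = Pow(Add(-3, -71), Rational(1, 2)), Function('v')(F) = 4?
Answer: Add(Rational(-8938, 121), Mul(Rational(8, 11), I, Pow(74, Rational(1, 2)))) ≈ Add(-73.868, Mul(6.2562, I))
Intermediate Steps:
Function('U')(M) = 0 (Function('U')(M) = Mul(0, Rational(-1, 3)) = 0)
Function('H')(p, s) = Mul(Pow(s, -1), Add(4, p)) (Function('H')(p, s) = Mul(Add(p, 4), Pow(Add(s, 0), -1)) = Mul(Add(4, p), Pow(s, -1)) = Mul(Pow(s, -1), Add(4, p)))
t = Mul(I, Pow(74, Rational(1, 2))) (t = Pow(-74, Rational(1, 2)) = Mul(I, Pow(74, Rational(1, 2))) ≈ Mul(8.6023, I))
Pow(Add(Function('H')(Function('U')(-4), d), t), 2) = Pow(Add(Mul(Pow(11, -1), Add(4, 0)), Mul(I, Pow(74, Rational(1, 2)))), 2) = Pow(Add(Mul(Rational(1, 11), 4), Mul(I, Pow(74, Rational(1, 2)))), 2) = Pow(Add(Rational(4, 11), Mul(I, Pow(74, Rational(1, 2)))), 2)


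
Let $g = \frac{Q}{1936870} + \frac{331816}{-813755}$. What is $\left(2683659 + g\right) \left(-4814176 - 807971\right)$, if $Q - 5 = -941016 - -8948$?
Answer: $- \frac{4756127870359618949910951}{315227529370} \approx -1.5088 \cdot 10^{13}$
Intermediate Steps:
$Q = -932063$ ($Q = 5 - 932068 = -932063$)
$g = - \frac{280231076497}{315227529370}$ ($g = - \frac{932063}{1936870} + \frac{331816}{-813755} = \left(-932063\right) \frac{1}{1936870} + 331816 \left(- \frac{1}{813755}\right) = - \frac{932063}{1936870} - \frac{331816}{813755} = - \frac{280231076497}{315227529370} \approx -0.88898$)
$\left(2683659 + g\right) \left(-4814176 - 807971\right) = \left(2683659 - \frac{280231076497}{315227529370}\right) \left(-4814176 - 807971\right) = \frac{845962916010488333}{315227529370} \left(-5622147\right) = - \frac{4756127870359618949910951}{315227529370}$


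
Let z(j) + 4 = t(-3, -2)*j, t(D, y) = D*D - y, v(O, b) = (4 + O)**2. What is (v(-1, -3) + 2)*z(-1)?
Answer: -165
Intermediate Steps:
t(D, y) = D**2 - y
z(j) = -4 + 11*j (z(j) = -4 + ((-3)**2 - 1*(-2))*j = -4 + (9 + 2)*j = -4 + 11*j)
(v(-1, -3) + 2)*z(-1) = ((4 - 1)**2 + 2)*(-4 + 11*(-1)) = (3**2 + 2)*(-4 - 11) = (9 + 2)*(-15) = 11*(-15) = -165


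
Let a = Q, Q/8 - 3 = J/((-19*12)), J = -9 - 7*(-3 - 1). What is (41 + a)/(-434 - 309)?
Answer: -193/2229 ≈ -0.086586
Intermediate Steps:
J = 19 (J = -9 - 7*(-4) = -9 + 28 = 19)
Q = 70/3 (Q = 24 + 8*(19/((-19*12))) = 24 + 8*(19/(-228)) = 24 + 8*(19*(-1/228)) = 24 + 8*(-1/12) = 24 - ⅔ = 70/3 ≈ 23.333)
a = 70/3 ≈ 23.333
(41 + a)/(-434 - 309) = (41 + 70/3)/(-434 - 309) = (193/3)/(-743) = (193/3)*(-1/743) = -193/2229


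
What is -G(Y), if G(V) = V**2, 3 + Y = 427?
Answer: -179776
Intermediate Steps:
Y = 424 (Y = -3 + 427 = 424)
-G(Y) = -1*424**2 = -1*179776 = -179776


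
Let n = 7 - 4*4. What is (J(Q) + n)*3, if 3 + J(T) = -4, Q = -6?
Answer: -48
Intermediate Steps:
J(T) = -7 (J(T) = -3 - 4 = -7)
n = -9 (n = 7 - 16 = -9)
(J(Q) + n)*3 = (-7 - 9)*3 = -16*3 = -48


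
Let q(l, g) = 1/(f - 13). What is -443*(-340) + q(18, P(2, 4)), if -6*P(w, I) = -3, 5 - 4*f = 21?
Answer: 2560539/17 ≈ 1.5062e+5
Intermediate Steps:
f = -4 (f = 5/4 - 1/4*21 = 5/4 - 21/4 = -4)
P(w, I) = 1/2 (P(w, I) = -1/6*(-3) = 1/2)
q(l, g) = -1/17 (q(l, g) = 1/(-4 - 13) = 1/(-17) = -1/17)
-443*(-340) + q(18, P(2, 4)) = -443*(-340) - 1/17 = 150620 - 1/17 = 2560539/17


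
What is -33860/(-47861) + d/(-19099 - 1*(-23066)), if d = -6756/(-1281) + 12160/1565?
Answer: 18035790481360/25375591917137 ≈ 0.71075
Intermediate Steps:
d = 1743340/133651 (d = -6756*(-1/1281) + 12160*(1/1565) = 2252/427 + 2432/313 = 1743340/133651 ≈ 13.044)
-33860/(-47861) + d/(-19099 - 1*(-23066)) = -33860/(-47861) + 1743340/(133651*(-19099 - 1*(-23066))) = -33860*(-1/47861) + 1743340/(133651*(-19099 + 23066)) = 33860/47861 + (1743340/133651)/3967 = 33860/47861 + (1743340/133651)*(1/3967) = 33860/47861 + 1743340/530193517 = 18035790481360/25375591917137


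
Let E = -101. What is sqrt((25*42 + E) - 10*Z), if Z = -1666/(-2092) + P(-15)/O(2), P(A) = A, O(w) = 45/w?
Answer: sqrt(2333018274)/1569 ≈ 30.785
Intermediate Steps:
Z = 407/3138 (Z = -1666/(-2092) - 15/(45/2) = -1666*(-1/2092) - 15/(45*(1/2)) = 833/1046 - 15/45/2 = 833/1046 - 15*2/45 = 833/1046 - 2/3 = 407/3138 ≈ 0.12970)
sqrt((25*42 + E) - 10*Z) = sqrt((25*42 - 101) - 10*407/3138) = sqrt((1050 - 101) - 2035/1569) = sqrt(949 - 2035/1569) = sqrt(1486946/1569) = sqrt(2333018274)/1569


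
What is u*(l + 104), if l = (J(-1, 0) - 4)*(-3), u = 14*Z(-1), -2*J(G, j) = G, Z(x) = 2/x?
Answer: -3206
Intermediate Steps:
J(G, j) = -G/2
u = -28 (u = 14*(2/(-1)) = 14*(2*(-1)) = 14*(-2) = -28)
l = 21/2 (l = (-½*(-1) - 4)*(-3) = (½ - 4)*(-3) = -7/2*(-3) = 21/2 ≈ 10.500)
u*(l + 104) = -28*(21/2 + 104) = -28*229/2 = -3206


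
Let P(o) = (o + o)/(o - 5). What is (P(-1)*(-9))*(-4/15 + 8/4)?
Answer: -26/5 ≈ -5.2000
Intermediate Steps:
P(o) = 2*o/(-5 + o) (P(o) = (2*o)/(-5 + o) = 2*o/(-5 + o))
(P(-1)*(-9))*(-4/15 + 8/4) = ((2*(-1)/(-5 - 1))*(-9))*(-4/15 + 8/4) = ((2*(-1)/(-6))*(-9))*(-4*1/15 + 8*(1/4)) = ((2*(-1)*(-1/6))*(-9))*(-4/15 + 2) = ((1/3)*(-9))*(26/15) = -3*26/15 = -26/5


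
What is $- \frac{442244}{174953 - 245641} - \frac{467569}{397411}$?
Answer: $\frac{35675278203}{7023047192} \approx 5.0797$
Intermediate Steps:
$- \frac{442244}{174953 - 245641} - \frac{467569}{397411} = - \frac{442244}{-70688} - \frac{467569}{397411} = \left(-442244\right) \left(- \frac{1}{70688}\right) - \frac{467569}{397411} = \frac{110561}{17672} - \frac{467569}{397411} = \frac{35675278203}{7023047192}$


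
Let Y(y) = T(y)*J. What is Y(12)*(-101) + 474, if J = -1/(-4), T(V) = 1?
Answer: 1795/4 ≈ 448.75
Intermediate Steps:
J = ¼ (J = -1*(-¼) = ¼ ≈ 0.25000)
Y(y) = ¼ (Y(y) = 1*(¼) = ¼)
Y(12)*(-101) + 474 = (¼)*(-101) + 474 = -101/4 + 474 = 1795/4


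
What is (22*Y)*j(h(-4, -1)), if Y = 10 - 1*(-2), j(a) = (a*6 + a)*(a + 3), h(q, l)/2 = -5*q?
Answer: 3178560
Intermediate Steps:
h(q, l) = -10*q (h(q, l) = 2*(-5*q) = -10*q)
j(a) = 7*a*(3 + a) (j(a) = (6*a + a)*(3 + a) = (7*a)*(3 + a) = 7*a*(3 + a))
Y = 12 (Y = 10 + 2 = 12)
(22*Y)*j(h(-4, -1)) = (22*12)*(7*(-10*(-4))*(3 - 10*(-4))) = 264*(7*40*(3 + 40)) = 264*(7*40*43) = 264*12040 = 3178560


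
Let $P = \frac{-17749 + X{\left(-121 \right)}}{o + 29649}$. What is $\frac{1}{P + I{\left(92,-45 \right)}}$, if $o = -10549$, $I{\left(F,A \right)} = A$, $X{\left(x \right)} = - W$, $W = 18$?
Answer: $- \frac{19100}{877267} \approx -0.021772$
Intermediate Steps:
$X{\left(x \right)} = -18$ ($X{\left(x \right)} = \left(-1\right) 18 = -18$)
$P = - \frac{17767}{19100}$ ($P = \frac{-17749 - 18}{-10549 + 29649} = - \frac{17767}{19100} \approx -0.93021$)
$\frac{1}{P + I{\left(92,-45 \right)}} = \frac{1}{- \frac{17767}{19100} - 45} = \frac{1}{- \frac{877267}{19100}} = - \frac{19100}{877267}$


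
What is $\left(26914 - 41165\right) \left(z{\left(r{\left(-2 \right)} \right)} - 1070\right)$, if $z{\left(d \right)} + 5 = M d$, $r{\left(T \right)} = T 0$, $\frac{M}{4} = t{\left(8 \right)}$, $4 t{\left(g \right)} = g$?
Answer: $15319825$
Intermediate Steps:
$t{\left(g \right)} = \frac{g}{4}$
$M = 8$ ($M = 4 \cdot \frac{1}{4} \cdot 8 = 4 \cdot 2 = 8$)
$r{\left(T \right)} = 0$
$z{\left(d \right)} = -5 + 8 d$
$\left(26914 - 41165\right) \left(z{\left(r{\left(-2 \right)} \right)} - 1070\right) = \left(26914 - 41165\right) \left(\left(-5 + 8 \cdot 0\right) - 1070\right) = - 14251 \left(\left(-5 + 0\right) - 1070\right) = - 14251 \left(-5 - 1070\right) = \left(-14251\right) \left(-1075\right) = 15319825$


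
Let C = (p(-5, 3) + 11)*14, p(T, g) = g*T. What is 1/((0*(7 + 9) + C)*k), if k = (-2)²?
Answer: -1/224 ≈ -0.0044643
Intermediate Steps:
k = 4
p(T, g) = T*g
C = -56 (C = (-5*3 + 11)*14 = (-15 + 11)*14 = -4*14 = -56)
1/((0*(7 + 9) + C)*k) = 1/(0*(7 + 9) - 56*4) = (¼)/(0*16 - 56) = (¼)/(0 - 56) = (¼)/(-56) = -1/56*¼ = -1/224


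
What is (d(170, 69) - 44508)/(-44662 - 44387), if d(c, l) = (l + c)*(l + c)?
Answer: -12613/89049 ≈ -0.14164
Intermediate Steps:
d(c, l) = (c + l)² (d(c, l) = (c + l)*(c + l) = (c + l)²)
(d(170, 69) - 44508)/(-44662 - 44387) = ((170 + 69)² - 44508)/(-44662 - 44387) = (239² - 44508)/(-89049) = (57121 - 44508)*(-1/89049) = 12613*(-1/89049) = -12613/89049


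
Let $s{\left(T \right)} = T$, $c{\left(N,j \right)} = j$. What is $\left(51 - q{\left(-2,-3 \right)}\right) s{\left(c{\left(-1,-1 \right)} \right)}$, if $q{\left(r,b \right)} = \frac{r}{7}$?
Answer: $- \frac{359}{7} \approx -51.286$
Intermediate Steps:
$q{\left(r,b \right)} = \frac{r}{7}$ ($q{\left(r,b \right)} = r \frac{1}{7} = \frac{r}{7}$)
$\left(51 - q{\left(-2,-3 \right)}\right) s{\left(c{\left(-1,-1 \right)} \right)} = \left(51 - \frac{1}{7} \left(-2\right)\right) \left(-1\right) = \left(51 - - \frac{2}{7}\right) \left(-1\right) = \left(51 + \frac{2}{7}\right) \left(-1\right) = \frac{359}{7} \left(-1\right) = - \frac{359}{7}$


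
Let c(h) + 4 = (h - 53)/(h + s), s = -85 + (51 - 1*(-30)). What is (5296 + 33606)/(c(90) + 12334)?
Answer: 3345572/1060417 ≈ 3.1550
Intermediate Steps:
s = -4 (s = -85 + (51 + 30) = -85 + 81 = -4)
c(h) = -4 + (-53 + h)/(-4 + h) (c(h) = -4 + (h - 53)/(h - 4) = -4 + (-53 + h)/(-4 + h))
(5296 + 33606)/(c(90) + 12334) = (5296 + 33606)/((-37 - 3*90)/(-4 + 90) + 12334) = 38902/((-37 - 270)/86 + 12334) = 38902/((1/86)*(-307) + 12334) = 38902/(-307/86 + 12334) = 38902/(1060417/86) = 38902*(86/1060417) = 3345572/1060417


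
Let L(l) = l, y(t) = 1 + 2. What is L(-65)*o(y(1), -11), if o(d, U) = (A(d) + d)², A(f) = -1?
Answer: -260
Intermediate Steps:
y(t) = 3
o(d, U) = (-1 + d)²
L(-65)*o(y(1), -11) = -65*(-1 + 3)² = -65*2² = -65*4 = -260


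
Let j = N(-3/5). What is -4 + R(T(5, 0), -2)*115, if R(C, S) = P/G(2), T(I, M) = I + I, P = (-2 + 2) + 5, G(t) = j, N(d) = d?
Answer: -2887/3 ≈ -962.33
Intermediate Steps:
j = -⅗ (j = -3/5 = -3*⅕ = -⅗ ≈ -0.60000)
G(t) = -⅗
P = 5 (P = 0 + 5 = 5)
T(I, M) = 2*I
R(C, S) = -25/3 (R(C, S) = 5/(-⅗) = 5*(-5/3) = -25/3)
-4 + R(T(5, 0), -2)*115 = -4 - 25/3*115 = -4 - 2875/3 = -2887/3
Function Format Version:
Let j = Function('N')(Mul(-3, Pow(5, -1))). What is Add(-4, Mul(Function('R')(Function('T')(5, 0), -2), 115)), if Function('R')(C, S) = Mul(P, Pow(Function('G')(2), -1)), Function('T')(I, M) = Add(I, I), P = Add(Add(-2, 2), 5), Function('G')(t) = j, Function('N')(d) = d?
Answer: Rational(-2887, 3) ≈ -962.33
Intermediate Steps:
j = Rational(-3, 5) (j = Mul(-3, Pow(5, -1)) = Mul(-3, Rational(1, 5)) = Rational(-3, 5) ≈ -0.60000)
Function('G')(t) = Rational(-3, 5)
P = 5 (P = Add(0, 5) = 5)
Function('T')(I, M) = Mul(2, I)
Function('R')(C, S) = Rational(-25, 3) (Function('R')(C, S) = Mul(5, Pow(Rational(-3, 5), -1)) = Mul(5, Rational(-5, 3)) = Rational(-25, 3))
Add(-4, Mul(Function('R')(Function('T')(5, 0), -2), 115)) = Add(-4, Mul(Rational(-25, 3), 115)) = Add(-4, Rational(-2875, 3)) = Rational(-2887, 3)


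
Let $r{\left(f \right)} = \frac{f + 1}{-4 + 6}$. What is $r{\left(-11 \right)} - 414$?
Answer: $-419$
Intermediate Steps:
$r{\left(f \right)} = \frac{1}{2} + \frac{f}{2}$ ($r{\left(f \right)} = \frac{1 + f}{2} = \left(1 + f\right) \frac{1}{2} = \frac{1}{2} + \frac{f}{2}$)
$r{\left(-11 \right)} - 414 = \left(\frac{1}{2} + \frac{1}{2} \left(-11\right)\right) - 414 = \left(\frac{1}{2} - \frac{11}{2}\right) - 414 = -5 - 414 = -419$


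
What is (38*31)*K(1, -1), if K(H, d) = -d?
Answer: 1178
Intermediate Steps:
(38*31)*K(1, -1) = (38*31)*(-1*(-1)) = 1178*1 = 1178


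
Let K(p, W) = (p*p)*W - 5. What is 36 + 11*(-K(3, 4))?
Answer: -305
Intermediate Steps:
K(p, W) = -5 + W*p² (K(p, W) = p²*W - 5 = W*p² - 5 = -5 + W*p²)
36 + 11*(-K(3, 4)) = 36 + 11*(-(-5 + 4*3²)) = 36 + 11*(-(-5 + 4*9)) = 36 + 11*(-(-5 + 36)) = 36 + 11*(-1*31) = 36 + 11*(-31) = 36 - 341 = -305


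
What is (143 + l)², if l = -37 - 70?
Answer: 1296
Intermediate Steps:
l = -107
(143 + l)² = (143 - 107)² = 36² = 1296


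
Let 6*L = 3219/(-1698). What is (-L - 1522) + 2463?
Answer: 3196709/3396 ≈ 941.32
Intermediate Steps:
L = -1073/3396 (L = (3219/(-1698))/6 = (3219*(-1/1698))/6 = (1/6)*(-1073/566) = -1073/3396 ≈ -0.31596)
(-L - 1522) + 2463 = (-1*(-1073/3396) - 1522) + 2463 = (1073/3396 - 1522) + 2463 = -5167639/3396 + 2463 = 3196709/3396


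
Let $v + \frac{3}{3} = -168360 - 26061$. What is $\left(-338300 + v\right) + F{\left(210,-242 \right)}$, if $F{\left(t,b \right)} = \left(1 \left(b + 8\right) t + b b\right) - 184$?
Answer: $-523482$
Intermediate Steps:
$v = -194422$ ($v = -1 - 194421 = -194422$)
$F{\left(t,b \right)} = -184 + b^{2} + t \left(8 + b\right)$ ($F{\left(t,b \right)} = \left(1 \left(8 + b\right) t + b^{2}\right) - 184 = \left(\left(8 + b\right) t + b^{2}\right) - 184 = \left(t \left(8 + b\right) + b^{2}\right) - 184 = \left(b^{2} + t \left(8 + b\right)\right) - 184 = -184 + b^{2} + t \left(8 + b\right)$)
$\left(-338300 + v\right) + F{\left(210,-242 \right)} = \left(-338300 - 194422\right) + \left(-184 + \left(-242\right)^{2} + 8 \cdot 210 - 50820\right) = -532722 + \left(-184 + 58564 + 1680 - 50820\right) = -532722 + 9240 = -523482$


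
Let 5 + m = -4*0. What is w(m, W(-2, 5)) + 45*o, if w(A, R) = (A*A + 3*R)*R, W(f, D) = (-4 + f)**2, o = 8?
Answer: 5148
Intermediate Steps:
m = -5 (m = -5 - 4*0 = -5 + 0 = -5)
w(A, R) = R*(A**2 + 3*R) (w(A, R) = (A**2 + 3*R)*R = R*(A**2 + 3*R))
w(m, W(-2, 5)) + 45*o = (-4 - 2)**2*((-5)**2 + 3*(-4 - 2)**2) + 45*8 = (-6)**2*(25 + 3*(-6)**2) + 360 = 36*(25 + 3*36) + 360 = 36*(25 + 108) + 360 = 36*133 + 360 = 4788 + 360 = 5148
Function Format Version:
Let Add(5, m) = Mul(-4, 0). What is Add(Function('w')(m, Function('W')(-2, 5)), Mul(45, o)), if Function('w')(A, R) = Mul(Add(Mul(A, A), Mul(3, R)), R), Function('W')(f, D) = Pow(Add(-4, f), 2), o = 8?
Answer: 5148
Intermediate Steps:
m = -5 (m = Add(-5, Mul(-4, 0)) = Add(-5, 0) = -5)
Function('w')(A, R) = Mul(R, Add(Pow(A, 2), Mul(3, R))) (Function('w')(A, R) = Mul(Add(Pow(A, 2), Mul(3, R)), R) = Mul(R, Add(Pow(A, 2), Mul(3, R))))
Add(Function('w')(m, Function('W')(-2, 5)), Mul(45, o)) = Add(Mul(Pow(Add(-4, -2), 2), Add(Pow(-5, 2), Mul(3, Pow(Add(-4, -2), 2)))), Mul(45, 8)) = Add(Mul(Pow(-6, 2), Add(25, Mul(3, Pow(-6, 2)))), 360) = Add(Mul(36, Add(25, Mul(3, 36))), 360) = Add(Mul(36, Add(25, 108)), 360) = Add(Mul(36, 133), 360) = Add(4788, 360) = 5148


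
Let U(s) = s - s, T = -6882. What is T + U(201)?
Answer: -6882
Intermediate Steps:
U(s) = 0
T + U(201) = -6882 + 0 = -6882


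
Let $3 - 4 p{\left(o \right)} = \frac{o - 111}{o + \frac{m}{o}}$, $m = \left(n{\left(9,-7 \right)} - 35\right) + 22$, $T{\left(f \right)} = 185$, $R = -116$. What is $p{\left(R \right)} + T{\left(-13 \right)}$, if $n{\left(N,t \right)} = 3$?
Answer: $\frac{4982023}{26892} \approx 185.26$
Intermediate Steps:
$m = -10$ ($m = \left(3 - 35\right) + 22 = -32 + 22 = -10$)
$p{\left(o \right)} = \frac{3}{4} - \frac{-111 + o}{4 \left(o - \frac{10}{o}\right)}$ ($p{\left(o \right)} = \frac{3}{4} - \frac{\left(o - 111\right) \frac{1}{o - \frac{10}{o}}}{4} = \frac{3}{4} - \frac{\left(-111 + o\right) \frac{1}{o - \frac{10}{o}}}{4} = \frac{3}{4} - \frac{\frac{1}{o - \frac{10}{o}} \left(-111 + o\right)}{4} = \frac{3}{4} - \frac{-111 + o}{4 \left(o - \frac{10}{o}\right)}$)
$p{\left(R \right)} + T{\left(-13 \right)} = \frac{-30 + 2 \left(-116\right)^{2} + 111 \left(-116\right)}{4 \left(-10 + \left(-116\right)^{2}\right)} + 185 = \frac{-30 + 2 \cdot 13456 - 12876}{4 \left(-10 + 13456\right)} + 185 = \frac{-30 + 26912 - 12876}{4 \cdot 13446} + 185 = \frac{1}{4} \cdot \frac{1}{13446} \cdot 14006 + 185 = \frac{7003}{26892} + 185 = \frac{4982023}{26892}$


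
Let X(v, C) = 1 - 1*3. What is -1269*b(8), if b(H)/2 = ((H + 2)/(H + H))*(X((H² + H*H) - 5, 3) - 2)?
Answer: 6345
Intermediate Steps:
X(v, C) = -2 (X(v, C) = 1 - 3 = -2)
b(H) = -4*(2 + H)/H (b(H) = 2*(((H + 2)/(H + H))*(-2 - 2)) = 2*(((2 + H)/((2*H)))*(-4)) = 2*(((2 + H)*(1/(2*H)))*(-4)) = 2*(((2 + H)/(2*H))*(-4)) = 2*(-2*(2 + H)/H) = -4*(2 + H)/H)
-1269*b(8) = -1269*(-4 - 8/8) = -1269*(-4 - 8*⅛) = -1269*(-4 - 1) = -1269*(-5) = 6345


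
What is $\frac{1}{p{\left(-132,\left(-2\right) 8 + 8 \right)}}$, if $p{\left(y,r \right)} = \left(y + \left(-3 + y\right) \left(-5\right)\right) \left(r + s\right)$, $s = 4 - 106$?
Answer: $- \frac{1}{59730} \approx -1.6742 \cdot 10^{-5}$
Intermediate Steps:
$s = -102$
$p{\left(y,r \right)} = \left(-102 + r\right) \left(15 - 4 y\right)$ ($p{\left(y,r \right)} = \left(y + \left(-3 + y\right) \left(-5\right)\right) \left(r - 102\right) = \left(y - \left(-15 + 5 y\right)\right) \left(-102 + r\right) = \left(15 - 4 y\right) \left(-102 + r\right) = \left(-102 + r\right) \left(15 - 4 y\right)$)
$\frac{1}{p{\left(-132,\left(-2\right) 8 + 8 \right)}} = \frac{1}{-1530 + 15 \left(\left(-2\right) 8 + 8\right) + 408 \left(-132\right) - 4 \left(\left(-2\right) 8 + 8\right) \left(-132\right)} = \frac{1}{-1530 + 15 \left(-16 + 8\right) - 53856 - 4 \left(-16 + 8\right) \left(-132\right)} = \frac{1}{-1530 + 15 \left(-8\right) - 53856 - \left(-32\right) \left(-132\right)} = \frac{1}{-1530 - 120 - 53856 - 4224} = \frac{1}{-59730} = - \frac{1}{59730}$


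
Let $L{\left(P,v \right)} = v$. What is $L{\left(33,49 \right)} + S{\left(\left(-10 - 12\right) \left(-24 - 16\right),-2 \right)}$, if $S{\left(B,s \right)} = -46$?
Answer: $3$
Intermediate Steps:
$L{\left(33,49 \right)} + S{\left(\left(-10 - 12\right) \left(-24 - 16\right),-2 \right)} = 49 - 46 = 3$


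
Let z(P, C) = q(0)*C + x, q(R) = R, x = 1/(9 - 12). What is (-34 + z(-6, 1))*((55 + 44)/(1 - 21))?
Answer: 3399/20 ≈ 169.95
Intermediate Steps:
x = -⅓ (x = 1/(-3) = -⅓ ≈ -0.33333)
z(P, C) = -⅓ (z(P, C) = 0*C - ⅓ = 0 - ⅓ = -⅓)
(-34 + z(-6, 1))*((55 + 44)/(1 - 21)) = (-34 - ⅓)*((55 + 44)/(1 - 21)) = -3399/(-20) = -3399*(-1)/20 = -103/3*(-99/20) = 3399/20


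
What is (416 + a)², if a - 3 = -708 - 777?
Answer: 1136356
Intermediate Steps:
a = -1482 (a = 3 + (-708 - 777) = 3 - 1485 = -1482)
(416 + a)² = (416 - 1482)² = (-1066)² = 1136356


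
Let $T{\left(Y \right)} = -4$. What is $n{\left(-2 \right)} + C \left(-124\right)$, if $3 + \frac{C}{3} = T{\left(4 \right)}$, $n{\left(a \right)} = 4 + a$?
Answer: $2606$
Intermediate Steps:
$C = -21$ ($C = -9 + 3 \left(-4\right) = -9 - 12 = -21$)
$n{\left(-2 \right)} + C \left(-124\right) = \left(4 - 2\right) - -2604 = 2 + 2604 = 2606$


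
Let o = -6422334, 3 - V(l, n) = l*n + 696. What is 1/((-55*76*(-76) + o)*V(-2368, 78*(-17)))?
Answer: 1/19172648736294 ≈ 5.2158e-14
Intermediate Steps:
V(l, n) = -693 - l*n (V(l, n) = 3 - (l*n + 696) = 3 - (696 + l*n) = 3 + (-696 - l*n) = -693 - l*n)
1/((-55*76*(-76) + o)*V(-2368, 78*(-17))) = 1/((-55*76*(-76) - 6422334)*(-693 - 1*(-2368)*78*(-17))) = 1/((-4180*(-76) - 6422334)*(-693 - 1*(-2368)*(-1326))) = 1/((317680 - 6422334)*(-693 - 3139968)) = 1/(-6104654*(-3140661)) = -1/6104654*(-1/3140661) = 1/19172648736294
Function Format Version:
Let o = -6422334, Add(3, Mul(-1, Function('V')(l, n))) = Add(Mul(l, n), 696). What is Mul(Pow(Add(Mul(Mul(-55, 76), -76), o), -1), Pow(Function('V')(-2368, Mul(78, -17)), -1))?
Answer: Rational(1, 19172648736294) ≈ 5.2158e-14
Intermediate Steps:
Function('V')(l, n) = Add(-693, Mul(-1, l, n)) (Function('V')(l, n) = Add(3, Mul(-1, Add(Mul(l, n), 696))) = Add(3, Mul(-1, Add(696, Mul(l, n)))) = Add(3, Add(-696, Mul(-1, l, n))) = Add(-693, Mul(-1, l, n)))
Mul(Pow(Add(Mul(Mul(-55, 76), -76), o), -1), Pow(Function('V')(-2368, Mul(78, -17)), -1)) = Mul(Pow(Add(Mul(Mul(-55, 76), -76), -6422334), -1), Pow(Add(-693, Mul(-1, -2368, Mul(78, -17))), -1)) = Mul(Pow(Add(Mul(-4180, -76), -6422334), -1), Pow(Add(-693, Mul(-1, -2368, -1326)), -1)) = Mul(Pow(Add(317680, -6422334), -1), Pow(Add(-693, -3139968), -1)) = Mul(Pow(-6104654, -1), Pow(-3140661, -1)) = Mul(Rational(-1, 6104654), Rational(-1, 3140661)) = Rational(1, 19172648736294)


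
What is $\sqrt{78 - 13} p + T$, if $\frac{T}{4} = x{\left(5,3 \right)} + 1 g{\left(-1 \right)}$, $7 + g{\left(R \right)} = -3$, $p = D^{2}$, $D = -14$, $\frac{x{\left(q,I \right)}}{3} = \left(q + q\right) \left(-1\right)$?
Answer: $-160 + 196 \sqrt{65} \approx 1420.2$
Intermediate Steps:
$x{\left(q,I \right)} = - 6 q$ ($x{\left(q,I \right)} = 3 \left(q + q\right) \left(-1\right) = 3 \cdot 2 q \left(-1\right) = 3 \left(- 2 q\right) = - 6 q$)
$p = 196$ ($p = \left(-14\right)^{2} = 196$)
$g{\left(R \right)} = -10$ ($g{\left(R \right)} = -7 - 3 = -10$)
$T = -160$ ($T = 4 \left(\left(-6\right) 5 + 1 \left(-10\right)\right) = 4 \left(-30 - 10\right) = 4 \left(-40\right) = -160$)
$\sqrt{78 - 13} p + T = \sqrt{78 - 13} \cdot 196 - 160 = \sqrt{65} \cdot 196 - 160 = 196 \sqrt{65} - 160 = -160 + 196 \sqrt{65}$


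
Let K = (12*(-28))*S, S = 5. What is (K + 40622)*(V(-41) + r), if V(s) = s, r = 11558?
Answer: 448495014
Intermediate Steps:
K = -1680 (K = (12*(-28))*5 = -336*5 = -1680)
(K + 40622)*(V(-41) + r) = (-1680 + 40622)*(-41 + 11558) = 38942*11517 = 448495014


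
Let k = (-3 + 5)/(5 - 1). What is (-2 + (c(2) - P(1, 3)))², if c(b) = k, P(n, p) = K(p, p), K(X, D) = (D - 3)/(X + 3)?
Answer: 9/4 ≈ 2.2500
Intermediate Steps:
K(X, D) = (-3 + D)/(3 + X)
P(n, p) = (-3 + p)/(3 + p)
k = ½ (k = 2/4 = 2*(¼) = ½ ≈ 0.50000)
c(b) = ½
(-2 + (c(2) - P(1, 3)))² = (-2 + (½ - (-3 + 3)/(3 + 3)))² = (-2 + (½ - 0/6))² = (-2 + (½ - 1*0))² = (-2 + (½ + 0))² = (-2 + ½)² = (-3/2)² = 9/4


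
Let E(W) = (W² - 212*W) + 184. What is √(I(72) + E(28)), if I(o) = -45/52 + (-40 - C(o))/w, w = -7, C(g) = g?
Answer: I*√3348137/26 ≈ 70.377*I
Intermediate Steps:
E(W) = 184 + W² - 212*W
I(o) = 1765/364 + o/7 (I(o) = -45/52 + (-40 - o)/(-7) = -45*1/52 + (-40 - o)*(-⅐) = -45/52 + (40/7 + o/7) = 1765/364 + o/7)
√(I(72) + E(28)) = √((1765/364 + (⅐)*72) + (184 + 28² - 212*28)) = √((1765/364 + 72/7) + (184 + 784 - 5936)) = √(787/52 - 4968) = √(-257549/52) = I*√3348137/26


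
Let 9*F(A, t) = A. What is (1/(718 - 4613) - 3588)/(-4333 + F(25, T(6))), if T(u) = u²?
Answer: 125777349/151795940 ≈ 0.82860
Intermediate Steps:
F(A, t) = A/9
(1/(718 - 4613) - 3588)/(-4333 + F(25, T(6))) = (1/(718 - 4613) - 3588)/(-4333 + (⅑)*25) = (1/(-3895) - 3588)/(-4333 + 25/9) = (-1/3895 - 3588)/(-38972/9) = -13975261/3895*(-9/38972) = 125777349/151795940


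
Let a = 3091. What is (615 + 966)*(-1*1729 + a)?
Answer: 2153322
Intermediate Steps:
(615 + 966)*(-1*1729 + a) = (615 + 966)*(-1*1729 + 3091) = 1581*(-1729 + 3091) = 1581*1362 = 2153322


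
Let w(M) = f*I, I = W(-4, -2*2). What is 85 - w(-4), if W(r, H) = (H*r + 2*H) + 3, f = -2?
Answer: 107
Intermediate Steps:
W(r, H) = 3 + 2*H + H*r (W(r, H) = (2*H + H*r) + 3 = 3 + 2*H + H*r)
I = 11 (I = 3 + 2*(-2*2) - 2*2*(-4) = 3 + 2*(-4) - 4*(-4) = 3 - 8 + 16 = 11)
w(M) = -22 (w(M) = -2*11 = -22)
85 - w(-4) = 85 - 1*(-22) = 85 + 22 = 107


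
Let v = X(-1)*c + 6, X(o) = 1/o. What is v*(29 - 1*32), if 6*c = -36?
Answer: -36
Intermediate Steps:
c = -6 (c = (⅙)*(-36) = -6)
v = 12 (v = -6/(-1) + 6 = -1*(-6) + 6 = 6 + 6 = 12)
v*(29 - 1*32) = 12*(29 - 1*32) = 12*(29 - 32) = 12*(-3) = -36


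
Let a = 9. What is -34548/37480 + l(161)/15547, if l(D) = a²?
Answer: -133520469/145675390 ≈ -0.91656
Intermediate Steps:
l(D) = 81 (l(D) = 9² = 81)
-34548/37480 + l(161)/15547 = -34548/37480 + 81/15547 = -34548*1/37480 + 81*(1/15547) = -8637/9370 + 81/15547 = -133520469/145675390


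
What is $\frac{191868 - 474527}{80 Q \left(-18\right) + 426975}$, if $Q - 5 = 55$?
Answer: $- \frac{282659}{340575} \approx -0.82995$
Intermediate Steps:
$Q = 60$ ($Q = 5 + 55 = 60$)
$\frac{191868 - 474527}{80 Q \left(-18\right) + 426975} = \frac{191868 - 474527}{80 \cdot 60 \left(-18\right) + 426975} = - \frac{282659}{4800 \left(-18\right) + 426975} = - \frac{282659}{-86400 + 426975} = - \frac{282659}{340575}$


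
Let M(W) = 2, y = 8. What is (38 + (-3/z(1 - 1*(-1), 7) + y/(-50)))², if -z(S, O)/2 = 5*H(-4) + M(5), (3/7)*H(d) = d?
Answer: 64162409809/44890000 ≈ 1429.3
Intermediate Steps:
H(d) = 7*d/3
z(S, O) = 268/3 (z(S, O) = -2*(5*((7/3)*(-4)) + 2) = -2*(5*(-28/3) + 2) = -2*(-140/3 + 2) = -2*(-134/3) = 268/3)
(38 + (-3/z(1 - 1*(-1), 7) + y/(-50)))² = (38 + (-3/268/3 + 8/(-50)))² = (38 + (-3*3/268 + 8*(-1/50)))² = (38 + (-9/268 - 4/25))² = (38 - 1297/6700)² = (253303/6700)² = 64162409809/44890000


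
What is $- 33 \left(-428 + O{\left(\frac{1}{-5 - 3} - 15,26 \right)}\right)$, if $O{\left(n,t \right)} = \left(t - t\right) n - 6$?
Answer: $14322$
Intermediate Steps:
$O{\left(n,t \right)} = -6$ ($O{\left(n,t \right)} = 0 n - 6 = 0 - 6 = -6$)
$- 33 \left(-428 + O{\left(\frac{1}{-5 - 3} - 15,26 \right)}\right) = - 33 \left(-428 - 6\right) = \left(-33\right) \left(-434\right) = 14322$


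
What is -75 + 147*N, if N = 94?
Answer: 13743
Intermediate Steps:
-75 + 147*N = -75 + 147*94 = -75 + 13818 = 13743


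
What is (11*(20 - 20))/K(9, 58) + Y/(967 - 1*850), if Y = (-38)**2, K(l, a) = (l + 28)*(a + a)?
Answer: 1444/117 ≈ 12.342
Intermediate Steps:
K(l, a) = 2*a*(28 + l) (K(l, a) = (28 + l)*(2*a) = 2*a*(28 + l))
Y = 1444
(11*(20 - 20))/K(9, 58) + Y/(967 - 1*850) = (11*(20 - 20))/((2*58*(28 + 9))) + 1444/(967 - 1*850) = (11*0)/((2*58*37)) + 1444/(967 - 850) = 0/4292 + 1444/117 = 0*(1/4292) + 1444*(1/117) = 0 + 1444/117 = 1444/117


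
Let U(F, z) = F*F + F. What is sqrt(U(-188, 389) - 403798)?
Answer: I*sqrt(368642) ≈ 607.16*I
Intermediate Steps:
U(F, z) = F + F**2 (U(F, z) = F**2 + F = F + F**2)
sqrt(U(-188, 389) - 403798) = sqrt(-188*(1 - 188) - 403798) = sqrt(-188*(-187) - 403798) = sqrt(35156 - 403798) = sqrt(-368642) = I*sqrt(368642)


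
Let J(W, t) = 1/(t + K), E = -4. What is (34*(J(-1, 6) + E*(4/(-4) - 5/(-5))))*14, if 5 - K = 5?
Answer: 238/3 ≈ 79.333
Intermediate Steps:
K = 0 (K = 5 - 1*5 = 5 - 5 = 0)
J(W, t) = 1/t (J(W, t) = 1/(t + 0) = 1/t)
(34*(J(-1, 6) + E*(4/(-4) - 5/(-5))))*14 = (34*(1/6 - 4*(4/(-4) - 5/(-5))))*14 = (34*(1/6 - 4*(4*(-1/4) - 5*(-1/5))))*14 = (34*(1/6 - 4*(-1 + 1)))*14 = (34*(1/6 - 4*0))*14 = (34*(1/6 + 0))*14 = (34*(1/6))*14 = (17/3)*14 = 238/3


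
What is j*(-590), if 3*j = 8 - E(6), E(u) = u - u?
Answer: -4720/3 ≈ -1573.3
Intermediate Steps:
E(u) = 0
j = 8/3 (j = (8 - 1*0)/3 = (8 + 0)/3 = (⅓)*8 = 8/3 ≈ 2.6667)
j*(-590) = (8/3)*(-590) = -4720/3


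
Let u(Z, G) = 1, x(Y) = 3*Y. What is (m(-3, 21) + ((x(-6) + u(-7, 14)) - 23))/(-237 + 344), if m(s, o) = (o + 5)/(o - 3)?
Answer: -347/963 ≈ -0.36033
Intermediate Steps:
m(s, o) = (5 + o)/(-3 + o)
(m(-3, 21) + ((x(-6) + u(-7, 14)) - 23))/(-237 + 344) = ((5 + 21)/(-3 + 21) + ((3*(-6) + 1) - 23))/(-237 + 344) = (26/18 + ((-18 + 1) - 23))/107 = ((1/18)*26 + (-17 - 23))*(1/107) = (13/9 - 40)*(1/107) = -347/9*1/107 = -347/963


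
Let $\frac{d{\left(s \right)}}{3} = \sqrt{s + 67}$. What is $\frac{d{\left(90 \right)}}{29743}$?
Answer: $\frac{3 \sqrt{157}}{29743} \approx 0.0012638$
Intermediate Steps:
$d{\left(s \right)} = 3 \sqrt{67 + s}$ ($d{\left(s \right)} = 3 \sqrt{s + 67} = 3 \sqrt{67 + s}$)
$\frac{d{\left(90 \right)}}{29743} = \frac{3 \sqrt{67 + 90}}{29743} = 3 \sqrt{157} \cdot \frac{1}{29743} = \frac{3 \sqrt{157}}{29743}$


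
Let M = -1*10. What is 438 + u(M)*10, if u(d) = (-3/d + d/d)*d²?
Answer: 1738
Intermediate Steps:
M = -10
u(d) = d²*(1 - 3/d) (u(d) = (-3/d + 1)*d² = (1 - 3/d)*d² = d²*(1 - 3/d))
438 + u(M)*10 = 438 - 10*(-3 - 10)*10 = 438 - 10*(-13)*10 = 438 + 130*10 = 438 + 1300 = 1738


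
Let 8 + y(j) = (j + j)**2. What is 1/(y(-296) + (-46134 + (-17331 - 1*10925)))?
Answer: 1/276066 ≈ 3.6223e-6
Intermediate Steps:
y(j) = -8 + 4*j**2 (y(j) = -8 + (j + j)**2 = -8 + (2*j)**2 = -8 + 4*j**2)
1/(y(-296) + (-46134 + (-17331 - 1*10925))) = 1/((-8 + 4*(-296)**2) + (-46134 + (-17331 - 1*10925))) = 1/((-8 + 4*87616) + (-46134 + (-17331 - 10925))) = 1/((-8 + 350464) + (-46134 - 28256)) = 1/(350456 - 74390) = 1/276066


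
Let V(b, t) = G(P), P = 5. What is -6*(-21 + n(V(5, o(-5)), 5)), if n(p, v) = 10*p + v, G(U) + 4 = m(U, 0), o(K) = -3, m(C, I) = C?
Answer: 36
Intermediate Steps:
G(U) = -4 + U
V(b, t) = 1 (V(b, t) = -4 + 5 = 1)
n(p, v) = v + 10*p
-6*(-21 + n(V(5, o(-5)), 5)) = -6*(-21 + (5 + 10*1)) = -6*(-21 + (5 + 10)) = -6*(-21 + 15) = -6*(-6) = 36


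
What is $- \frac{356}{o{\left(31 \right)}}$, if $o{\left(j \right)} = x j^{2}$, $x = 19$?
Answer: $- \frac{356}{18259} \approx -0.019497$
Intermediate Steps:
$o{\left(j \right)} = 19 j^{2}$
$- \frac{356}{o{\left(31 \right)}} = - \frac{356}{19 \cdot 31^{2}} = - \frac{356}{19 \cdot 961} = - \frac{356}{18259}$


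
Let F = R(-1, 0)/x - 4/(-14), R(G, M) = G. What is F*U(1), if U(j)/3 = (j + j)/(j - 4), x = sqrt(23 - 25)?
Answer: -4/7 - I*sqrt(2) ≈ -0.57143 - 1.4142*I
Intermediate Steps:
x = I*sqrt(2) (x = sqrt(-2) = I*sqrt(2) ≈ 1.4142*I)
F = 2/7 + I*sqrt(2)/2 (F = -1/(I*sqrt(2)) - 4/(-14) = -(-1)*I*sqrt(2)/2 - 4*(-1/14) = I*sqrt(2)/2 + 2/7 = 2/7 + I*sqrt(2)/2 ≈ 0.28571 + 0.70711*I)
U(j) = 6*j/(-4 + j) (U(j) = 3*((j + j)/(j - 4)) = 3*((2*j)/(-4 + j)) = 3*(2*j/(-4 + j)) = 6*j/(-4 + j))
F*U(1) = (2/7 + I*sqrt(2)/2)*(6*1/(-4 + 1)) = (2/7 + I*sqrt(2)/2)*(6*1/(-3)) = (2/7 + I*sqrt(2)/2)*(6*1*(-1/3)) = (2/7 + I*sqrt(2)/2)*(-2) = -4/7 - I*sqrt(2)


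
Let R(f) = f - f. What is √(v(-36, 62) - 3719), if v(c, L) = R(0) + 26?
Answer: I*√3693 ≈ 60.77*I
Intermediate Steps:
R(f) = 0
v(c, L) = 26 (v(c, L) = 0 + 26 = 26)
√(v(-36, 62) - 3719) = √(26 - 3719) = √(-3693) = I*√3693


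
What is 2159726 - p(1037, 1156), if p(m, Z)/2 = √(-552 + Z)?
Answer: 2159726 - 4*√151 ≈ 2.1597e+6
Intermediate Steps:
p(m, Z) = 2*√(-552 + Z)
2159726 - p(1037, 1156) = 2159726 - 2*√(-552 + 1156) = 2159726 - 2*√604 = 2159726 - 2*2*√151 = 2159726 - 4*√151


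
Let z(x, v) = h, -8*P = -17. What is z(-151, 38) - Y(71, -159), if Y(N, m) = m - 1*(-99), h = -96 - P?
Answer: -305/8 ≈ -38.125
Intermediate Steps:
P = 17/8 (P = -⅛*(-17) = 17/8 ≈ 2.1250)
h = -785/8 (h = -96 - 1*17/8 = -96 - 17/8 = -785/8 ≈ -98.125)
Y(N, m) = 99 + m (Y(N, m) = m + 99 = 99 + m)
z(x, v) = -785/8
z(-151, 38) - Y(71, -159) = -785/8 - (99 - 159) = -785/8 - 1*(-60) = -785/8 + 60 = -305/8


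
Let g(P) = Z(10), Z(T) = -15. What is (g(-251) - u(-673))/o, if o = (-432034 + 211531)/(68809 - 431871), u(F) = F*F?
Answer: -164446754528/220503 ≈ -7.4578e+5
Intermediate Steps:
g(P) = -15
u(F) = F²
o = 220503/363062 (o = -220503/(-363062) = -220503*(-1/363062) = 220503/363062 ≈ 0.60734)
(g(-251) - u(-673))/o = (-15 - 1*(-673)²)/(220503/363062) = (-15 - 1*452929)*(363062/220503) = (-15 - 452929)*(363062/220503) = -452944*363062/220503 = -164446754528/220503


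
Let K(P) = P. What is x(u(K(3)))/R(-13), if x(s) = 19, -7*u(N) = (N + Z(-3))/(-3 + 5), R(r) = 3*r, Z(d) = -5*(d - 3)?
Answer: -19/39 ≈ -0.48718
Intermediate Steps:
Z(d) = 15 - 5*d (Z(d) = -5*(-3 + d) = 15 - 5*d)
u(N) = -15/7 - N/14 (u(N) = -(N + (15 - 5*(-3)))/(7*(-3 + 5)) = -(N + (15 + 15))/(7*2) = -(N + 30)/(7*2) = -(30 + N)/(7*2) = -(15 + N/2)/7 = -15/7 - N/14)
x(u(K(3)))/R(-13) = 19/((3*(-13))) = 19/(-39) = 19*(-1/39) = -19/39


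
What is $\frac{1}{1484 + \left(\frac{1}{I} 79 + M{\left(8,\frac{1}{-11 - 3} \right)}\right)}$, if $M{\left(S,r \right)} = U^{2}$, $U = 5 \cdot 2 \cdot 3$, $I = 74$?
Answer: $\frac{74}{176495} \approx 0.00041928$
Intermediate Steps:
$U = 30$ ($U = 10 \cdot 3 = 30$)
$M{\left(S,r \right)} = 900$ ($M{\left(S,r \right)} = 30^{2} = 900$)
$\frac{1}{1484 + \left(\frac{1}{I} 79 + M{\left(8,\frac{1}{-11 - 3} \right)}\right)} = \frac{1}{1484 + \left(\frac{1}{74} \cdot 79 + 900\right)} = \frac{1}{1484 + \left(\frac{79}{74} + 900\right)} = \frac{1}{1484 + \frac{66679}{74}} = \frac{1}{\frac{176495}{74}} = \frac{74}{176495}$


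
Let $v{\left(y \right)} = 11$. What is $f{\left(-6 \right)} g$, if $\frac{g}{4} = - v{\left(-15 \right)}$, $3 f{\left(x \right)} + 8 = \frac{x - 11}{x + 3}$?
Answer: $\frac{308}{9} \approx 34.222$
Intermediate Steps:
$f{\left(x \right)} = - \frac{8}{3} + \frac{-11 + x}{3 \left(3 + x\right)}$ ($f{\left(x \right)} = - \frac{8}{3} + \frac{\left(x - 11\right) \frac{1}{x + 3}}{3} = - \frac{8}{3} + \frac{\left(-11 + x\right) \frac{1}{3 + x}}{3} = - \frac{8}{3} + \frac{\frac{1}{3 + x} \left(-11 + x\right)}{3} = - \frac{8}{3} + \frac{-11 + x}{3 \left(3 + x\right)}$)
$g = -44$ ($g = 4 \left(\left(-1\right) 11\right) = 4 \left(-11\right) = -44$)
$f{\left(-6 \right)} g = \frac{7 \left(-5 - -6\right)}{3 \left(3 - 6\right)} \left(-44\right) = \frac{7 \left(-5 + 6\right)}{3 \left(-3\right)} \left(-44\right) = \frac{7}{3} \left(- \frac{1}{3}\right) 1 \left(-44\right) = \left(- \frac{7}{9}\right) \left(-44\right) = \frac{308}{9}$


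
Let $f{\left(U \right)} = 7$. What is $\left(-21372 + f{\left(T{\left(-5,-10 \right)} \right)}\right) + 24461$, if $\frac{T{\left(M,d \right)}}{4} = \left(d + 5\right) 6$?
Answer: $3096$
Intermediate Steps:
$T{\left(M,d \right)} = 120 + 24 d$ ($T{\left(M,d \right)} = 4 \left(d + 5\right) 6 = 4 \left(5 + d\right) 6 = 4 \left(30 + 6 d\right) = 120 + 24 d$)
$\left(-21372 + f{\left(T{\left(-5,-10 \right)} \right)}\right) + 24461 = \left(-21372 + 7\right) + 24461 = -21365 + 24461 = 3096$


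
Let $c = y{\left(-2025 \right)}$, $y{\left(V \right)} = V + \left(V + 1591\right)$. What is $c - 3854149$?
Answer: $-3856608$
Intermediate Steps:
$y{\left(V \right)} = 1591 + 2 V$ ($y{\left(V \right)} = V + \left(1591 + V\right) = 1591 + 2 V$)
$c = -2459$ ($c = 1591 + 2 \left(-2025\right) = 1591 - 4050 = -2459$)
$c - 3854149 = -2459 - 3854149 = -3856608$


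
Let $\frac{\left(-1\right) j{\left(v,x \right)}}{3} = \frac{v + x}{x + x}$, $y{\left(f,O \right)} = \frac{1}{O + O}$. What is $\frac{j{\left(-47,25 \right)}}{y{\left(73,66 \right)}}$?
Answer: $\frac{4356}{25} \approx 174.24$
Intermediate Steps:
$y{\left(f,O \right)} = \frac{1}{2 O}$
$j{\left(v,x \right)} = - \frac{3 \left(v + x\right)}{2 x}$ ($j{\left(v,x \right)} = - 3 \frac{v + x}{x + x} = - 3 \frac{v + x}{2 x} = - \frac{3 \left(v + x\right)}{2 x}$)
$\frac{j{\left(-47,25 \right)}}{y{\left(73,66 \right)}} = \frac{\frac{3}{2} \cdot \frac{1}{25} \left(\left(-1\right) \left(-47\right) - 25\right)}{\frac{1}{2} \cdot \frac{1}{66}} = \frac{\frac{3}{2} \cdot \frac{1}{25} \left(47 - 25\right)}{\frac{1}{2} \cdot \frac{1}{66}} = \frac{3}{2} \cdot \frac{1}{25} \cdot 22 \frac{1}{\frac{1}{132}} = \frac{33}{25} \cdot 132 = \frac{4356}{25}$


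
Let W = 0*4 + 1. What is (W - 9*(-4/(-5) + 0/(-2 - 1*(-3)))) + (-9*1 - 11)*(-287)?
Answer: 28669/5 ≈ 5733.8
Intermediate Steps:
W = 1 (W = 0 + 1 = 1)
(W - 9*(-4/(-5) + 0/(-2 - 1*(-3)))) + (-9*1 - 11)*(-287) = (1 - 9*(-4/(-5) + 0/(-2 - 1*(-3)))) + (-9*1 - 11)*(-287) = (1 - 9*(-4*(-1/5) + 0/(-2 + 3))) + (-9 - 11)*(-287) = (1 - 9*(4/5 + 0/1)) - 20*(-287) = (1 - 9*(4/5 + 0*1)) + 5740 = (1 - 9*(4/5 + 0)) + 5740 = (1 - 9*4/5) + 5740 = (1 - 36/5) + 5740 = -31/5 + 5740 = 28669/5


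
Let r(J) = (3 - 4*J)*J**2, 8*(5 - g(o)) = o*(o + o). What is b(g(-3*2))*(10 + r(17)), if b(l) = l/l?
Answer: -18775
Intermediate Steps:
g(o) = 5 - o**2/4 (g(o) = 5 - o*(o + o)/8 = 5 - o*2*o/8 = 5 - o**2/4)
b(l) = 1
r(J) = J**2*(3 - 4*J)
b(g(-3*2))*(10 + r(17)) = 1*(10 + 17**2*(3 - 4*17)) = 1*(10 + 289*(3 - 68)) = 1*(10 + 289*(-65)) = 1*(10 - 18785) = 1*(-18775) = -18775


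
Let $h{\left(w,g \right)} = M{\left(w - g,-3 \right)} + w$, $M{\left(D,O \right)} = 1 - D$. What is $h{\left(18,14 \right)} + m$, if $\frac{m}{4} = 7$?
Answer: $43$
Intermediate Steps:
$m = 28$ ($m = 4 \cdot 7 = 28$)
$h{\left(w,g \right)} = 1 + g$ ($h{\left(w,g \right)} = \left(1 - \left(w - g\right)\right) + w = \left(1 + \left(g - w\right)\right) + w = \left(1 + g - w\right) + w = 1 + g$)
$h{\left(18,14 \right)} + m = \left(1 + 14\right) + 28 = 15 + 28 = 43$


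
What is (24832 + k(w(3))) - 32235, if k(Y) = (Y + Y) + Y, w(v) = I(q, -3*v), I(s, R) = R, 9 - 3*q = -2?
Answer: -7430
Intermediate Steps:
q = 11/3 (q = 3 - ⅓*(-2) = 3 + ⅔ = 11/3 ≈ 3.6667)
w(v) = -3*v
k(Y) = 3*Y (k(Y) = 2*Y + Y = 3*Y)
(24832 + k(w(3))) - 32235 = (24832 + 3*(-3*3)) - 32235 = (24832 + 3*(-9)) - 32235 = (24832 - 27) - 32235 = 24805 - 32235 = -7430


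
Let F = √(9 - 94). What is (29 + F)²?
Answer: (29 + I*√85)² ≈ 756.0 + 534.73*I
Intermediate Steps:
F = I*√85 (F = √(-85) = I*√85 ≈ 9.2195*I)
(29 + F)² = (29 + I*√85)²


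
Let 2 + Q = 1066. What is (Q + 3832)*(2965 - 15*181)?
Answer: 1224000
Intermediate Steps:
Q = 1064 (Q = -2 + 1066 = 1064)
(Q + 3832)*(2965 - 15*181) = (1064 + 3832)*(2965 - 15*181) = 4896*(2965 - 2715) = 4896*250 = 1224000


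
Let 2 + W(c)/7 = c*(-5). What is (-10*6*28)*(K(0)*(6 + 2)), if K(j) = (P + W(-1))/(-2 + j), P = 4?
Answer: 168000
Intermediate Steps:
W(c) = -14 - 35*c (W(c) = -14 + 7*(c*(-5)) = -14 + 7*(-5*c) = -14 - 35*c)
K(j) = 25/(-2 + j) (K(j) = (4 + (-14 - 35*(-1)))/(-2 + j) = (4 + (-14 + 35))/(-2 + j) = (4 + 21)/(-2 + j) = 25/(-2 + j))
(-10*6*28)*(K(0)*(6 + 2)) = (-10*6*28)*((25/(-2 + 0))*(6 + 2)) = (-60*28)*((25/(-2))*8) = -1680*25*(-1/2)*8 = -(-21000)*8 = -1680*(-100) = 168000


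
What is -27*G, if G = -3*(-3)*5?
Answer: -1215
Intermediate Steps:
G = 45 (G = 9*5 = 45)
-27*G = -27*45 = -1215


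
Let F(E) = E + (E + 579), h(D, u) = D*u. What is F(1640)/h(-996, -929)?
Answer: 3859/925284 ≈ 0.0041706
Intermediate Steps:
F(E) = 579 + 2*E (F(E) = E + (579 + E) = 579 + 2*E)
F(1640)/h(-996, -929) = (579 + 2*1640)/((-996*(-929))) = (579 + 3280)/925284 = 3859*(1/925284) = 3859/925284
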